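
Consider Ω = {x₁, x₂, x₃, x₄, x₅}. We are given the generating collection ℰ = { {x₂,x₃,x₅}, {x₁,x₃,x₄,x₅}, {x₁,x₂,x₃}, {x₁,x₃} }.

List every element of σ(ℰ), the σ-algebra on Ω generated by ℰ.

σ(ℰ) = { {}, {x₁}, {x₂}, {x₃}, {x₄}, {x₅}, {x₁,x₂}, {x₁,x₃}, {x₁,x₄}, {x₁,x₅}, {x₂,x₃}, {x₂,x₄}, {x₂,x₅}, {x₃,x₄}, {x₃,x₅}, {x₄,x₅}, {x₁,x₂,x₃}, {x₁,x₂,x₄}, {x₁,x₂,x₅}, {x₁,x₃,x₄}, {x₁,x₃,x₅}, {x₁,x₄,x₅}, {x₂,x₃,x₄}, {x₂,x₃,x₅}, {x₂,x₄,x₅}, {x₃,x₄,x₅}, {x₁,x₂,x₃,x₄}, {x₁,x₂,x₃,x₅}, {x₁,x₂,x₄,x₅}, {x₁,x₃,x₄,x₅}, {x₂,x₃,x₄,x₅}, Ω }

Trace:
Start: ℰ ∪ {∅, Ω} = { {}, {x₁,x₃}, {x₁,x₂,x₃}, {x₂,x₃,x₅}, {x₁,x₃,x₄,x₅}, Ω }.
Step 1: 5 new —
  {x₂}  = {x₁,x₃,x₄,x₅}ᶜ
  {x₁,x₄}  = {x₂,x₃,x₅}ᶜ
  {x₄,x₅}  = {x₁,x₂,x₃}ᶜ
  {x₂,x₄,x₅}  = {x₁,x₃}ᶜ
  {x₁,x₂,x₃,x₅}  = {x₂,x₃,x₅} ∪ {x₁,x₂,x₃}
  |family| = 11
Step 2: 7 new —
  {x₄}  = {x₁,x₂,x₃,x₅}ᶜ
  {x₁,x₂,x₄}  = {x₂} ∪ {x₁,x₄}
  {x₁,x₃,x₄}  = {x₁,x₄} ∪ {x₁,x₃}
  {x₁,x₄,x₅}  = {x₄,x₅} ∪ {x₁,x₄}
  {x₁,x₂,x₃,x₄}  = {x₁,x₂,x₃} ∪ {x₁,x₄}
  {x₁,x₂,x₄,x₅}  = {x₁,x₄} ∪ {x₂,x₄,x₅}
  {x₂,x₃,x₄,x₅}  = {x₄,x₅} ∪ {x₂,x₃,x₅}
  |family| = 18
Step 3 adds 7:
  {x₁}  = {x₂,x₃,x₄,x₅}ᶜ
  {x₃}  = {x₁,x₂,x₄,x₅}ᶜ
  {x₅}  = {x₁,x₂,x₃,x₄}ᶜ
  {x₂,x₃}  = {x₁,x₄,x₅}ᶜ
  {x₂,x₄}  = {x₄} ∪ {x₂}
  {x₂,x₅}  = {x₁,x₃,x₄}ᶜ
  {x₃,x₅}  = {x₁,x₂,x₄}ᶜ
  |family| = 25
Step 4 adds 7:
  {x₁,x₂}  = {x₂} ∪ {x₁}
  {x₁,x₅}  = {x₅} ∪ {x₁}
  {x₃,x₄}  = {x₃} ∪ {x₄}
  {x₁,x₂,x₅}  = {x₂,x₅} ∪ {x₁}
  {x₁,x₃,x₅}  = {x₂,x₄}ᶜ
  {x₂,x₃,x₄}  = {x₃} ∪ {x₂,x₄}
  {x₃,x₄,x₅}  = {x₄,x₅} ∪ {x₃}
  |family| = 32
Step 5: no new sets; the family is a σ-algebra.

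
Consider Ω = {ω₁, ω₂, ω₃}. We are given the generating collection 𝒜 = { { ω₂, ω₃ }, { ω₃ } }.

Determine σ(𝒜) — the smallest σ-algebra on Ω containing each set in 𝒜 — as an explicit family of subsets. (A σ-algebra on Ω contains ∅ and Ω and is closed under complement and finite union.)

|σ(𝒜)| = 8.  σ(𝒜) = { {}, { ω₁ }, { ω₂ }, { ω₃ }, { ω₁, ω₂ }, { ω₁, ω₃ }, { ω₂, ω₃ }, Ω }

Trace:
Take S₀ = 𝒜 ∪ {∅, Ω} = { {}, { ω₃ }, { ω₂, ω₃ }, Ω }.
Pass 1 adds 2:
  { ω₁ }  = { ω₂, ω₃ }ᶜ
  { ω₁, ω₂ }  = { ω₃ }ᶜ
Pass 2: +1 →
  { ω₁, ω₃ }  = { ω₃ } ∪ { ω₁ }
Pass 3 adds 1:
  { ω₂ }  = { ω₁, ω₃ }ᶜ
Pass 4: no new sets; the family is a σ-algebra.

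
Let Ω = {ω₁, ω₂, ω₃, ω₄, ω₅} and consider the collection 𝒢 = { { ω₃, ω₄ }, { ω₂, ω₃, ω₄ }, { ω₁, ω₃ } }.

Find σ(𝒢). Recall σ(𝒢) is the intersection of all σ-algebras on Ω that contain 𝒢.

Answer: σ(𝒢) = { ∅, { ω₁ }, { ω₂ }, { ω₃ }, { ω₄ }, { ω₅ }, { ω₁, ω₂ }, { ω₁, ω₃ }, { ω₁, ω₄ }, { ω₁, ω₅ }, { ω₂, ω₃ }, { ω₂, ω₄ }, { ω₂, ω₅ }, { ω₃, ω₄ }, { ω₃, ω₅ }, { ω₄, ω₅ }, { ω₁, ω₂, ω₃ }, { ω₁, ω₂, ω₄ }, { ω₁, ω₂, ω₅ }, { ω₁, ω₃, ω₄ }, { ω₁, ω₃, ω₅ }, { ω₁, ω₄, ω₅ }, { ω₂, ω₃, ω₄ }, { ω₂, ω₃, ω₅ }, { ω₂, ω₄, ω₅ }, { ω₃, ω₄, ω₅ }, { ω₁, ω₂, ω₃, ω₄ }, { ω₁, ω₂, ω₃, ω₅ }, { ω₁, ω₂, ω₄, ω₅ }, { ω₁, ω₃, ω₄, ω₅ }, { ω₂, ω₃, ω₄, ω₅ }, Ω }

Trace:
Start: 𝒢 ∪ {∅, Ω} = { ∅, { ω₁, ω₃ }, { ω₃, ω₄ }, { ω₂, ω₃, ω₄ }, Ω }.
Pass 1: +5 →
  { ω₁, ω₅ }  = ᶜ of { ω₂, ω₃, ω₄ }
  { ω₁, ω₂, ω₅ }  = ᶜ of { ω₃, ω₄ }
  { ω₁, ω₃, ω₄ }  = { ω₃, ω₄ } ∪ { ω₁, ω₃ }
  { ω₂, ω₄, ω₅ }  = ᶜ of { ω₁, ω₃ }
  { ω₁, ω₂, ω₃, ω₄ }  = { ω₂, ω₃, ω₄ } ∪ { ω₁, ω₃ }
  (now 10)
Pass 2 adds 7:
  { ω₅ }  = ᶜ of { ω₁, ω₂, ω₃, ω₄ }
  { ω₂, ω₅ }  = ᶜ of { ω₁, ω₃, ω₄ }
  { ω₁, ω₃, ω₅ }  = { ω₁, ω₃ } ∪ { ω₁, ω₅ }
  { ω₁, ω₂, ω₃, ω₅ }  = { ω₁, ω₂, ω₅ } ∪ { ω₁, ω₃ }
  { ω₁, ω₂, ω₄, ω₅ }  = { ω₁, ω₂, ω₅ } ∪ { ω₂, ω₄, ω₅ }
  { ω₁, ω₃, ω₄, ω₅ }  = { ω₃, ω₄ } ∪ { ω₁, ω₅ }
  { ω₂, ω₃, ω₄, ω₅ }  = { ω₃, ω₄ } ∪ { ω₂, ω₄, ω₅ }
  (now 17)
Pass 3: 6 new —
  { ω₁ }  = ᶜ of { ω₂, ω₃, ω₄, ω₅ }
  { ω₂ }  = ᶜ of { ω₁, ω₃, ω₄, ω₅ }
  { ω₃ }  = ᶜ of { ω₁, ω₂, ω₄, ω₅ }
  { ω₄ }  = ᶜ of { ω₁, ω₂, ω₃, ω₅ }
  { ω₂, ω₄ }  = ᶜ of { ω₁, ω₃, ω₅ }
  { ω₃, ω₄, ω₅ }  = { ω₃, ω₄ } ∪ { ω₅ }
  (now 23)
Pass 4. New:
  { ω₁, ω₂ }  = ᶜ of { ω₃, ω₄, ω₅ }
  { ω₁, ω₄ }  = { ω₄ } ∪ { ω₁ }
  { ω₂, ω₃ }  = { ω₂ } ∪ { ω₃ }
  { ω₃, ω₅ }  = { ω₅ } ∪ { ω₃ }
  { ω₄, ω₅ }  = { ω₅ } ∪ { ω₄ }
  { ω₁, ω₂, ω₃ }  = { ω₂ } ∪ { ω₁, ω₃ }
  { ω₁, ω₂, ω₄ }  = { ω₂, ω₄ } ∪ { ω₁ }
  { ω₁, ω₄, ω₅ }  = { ω₁, ω₅ } ∪ { ω₄ }
  { ω₂, ω₃, ω₅ }  = { ω₂, ω₅ } ∪ { ω₃ }
  (now 32)
Pass 5: stable.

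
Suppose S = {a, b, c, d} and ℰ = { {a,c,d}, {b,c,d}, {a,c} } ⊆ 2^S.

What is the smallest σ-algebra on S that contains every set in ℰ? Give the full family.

σ(ℰ) (16 sets): { {}, {a}, {b}, {c}, {d}, {a,b}, {a,c}, {a,d}, {b,c}, {b,d}, {c,d}, {a,b,c}, {a,b,d}, {a,c,d}, {b,c,d}, S }

Check:
Begin from { {}, {a,c}, {a,c,d}, {b,c,d}, S } (that is, ℰ plus ∅ and S).
Step 1: 3 new —
  {a}  = complement {b,c,d}
  {b}  = complement {a,c,d}
  {b,d}  = complement {a,c}
  — 8 sets.
Step 2 (3 new):
  {a,b}  = {b} ∪ {a}
  {a,b,c}  = {b} ∪ {a,c}
  {a,b,d}  = {b,d} ∪ {a}
  — 11 sets.
Step 3 adds 3:
  {c}  = complement {a,b,d}
  {d}  = complement {a,b,c}
  {c,d}  = complement {a,b}
  — 14 sets.
Step 4. New:
  {a,d}  = {d} ∪ {a}
  {b,c}  = {c} ∪ {b}
  — 16 sets.
Step 5: stable.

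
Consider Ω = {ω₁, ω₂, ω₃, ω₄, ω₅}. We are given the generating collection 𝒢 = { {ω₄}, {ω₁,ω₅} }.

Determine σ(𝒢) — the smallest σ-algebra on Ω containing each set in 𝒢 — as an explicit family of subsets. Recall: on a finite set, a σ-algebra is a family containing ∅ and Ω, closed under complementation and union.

Take S₀ = 𝒢 ∪ {∅, Ω} = { ∅, {ω₄}, {ω₁,ω₅}, Ω }.
Iteration 1: 3 new —
  {ω₁,ω₄,ω₅}  = {ω₄} ∪ {ω₁,ω₅}
  {ω₂,ω₃,ω₄}  = ᶜ of {ω₁,ω₅}
  {ω₁,ω₂,ω₃,ω₅}  = ᶜ of {ω₄}
  |family| = 7
Iteration 2 (1 new):
  {ω₂,ω₃}  = ᶜ of {ω₁,ω₄,ω₅}
  |family| = 8
Iteration 3: no new sets; the family is a σ-algebra.

σ(𝒢) = { ∅, {ω₄}, {ω₁,ω₅}, {ω₂,ω₃}, {ω₁,ω₄,ω₅}, {ω₂,ω₃,ω₄}, {ω₁,ω₂,ω₃,ω₅}, Ω }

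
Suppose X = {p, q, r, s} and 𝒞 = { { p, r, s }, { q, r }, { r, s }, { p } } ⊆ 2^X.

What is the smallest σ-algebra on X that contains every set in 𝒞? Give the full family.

Begin from { {}, { p }, { q, r }, { r, s }, { p, r, s }, X } (that is, 𝒞 plus ∅ and X).
Round 1 adds 5:
  { q }  = { p, r, s }ᶜ
  { p, q }  = { r, s }ᶜ
  { p, s }  = { q, r }ᶜ
  { p, q, r }  = { q, r } ∪ { p }
  { q, r, s }  = { p }ᶜ
Round 2 adds 2:
  { s }  = { p, q, r }ᶜ
  { p, q, s }  = { p, q } ∪ { p, s }
Round 3. New:
  { r }  = { p, q, s }ᶜ
  { q, s }  = { s } ∪ { q }
Round 4 adds 1:
  { p, r }  = { q, s }ᶜ
Round 5: closed — nothing new.

σ(𝒞) = { {}, { p }, { q }, { r }, { s }, { p, q }, { p, r }, { p, s }, { q, r }, { q, s }, { r, s }, { p, q, r }, { p, q, s }, { p, r, s }, { q, r, s }, X }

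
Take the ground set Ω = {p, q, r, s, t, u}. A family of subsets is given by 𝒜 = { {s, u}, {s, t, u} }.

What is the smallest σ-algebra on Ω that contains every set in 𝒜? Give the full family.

σ(𝒜) = { {}, {t}, {s, u}, {p, q, r}, {s, t, u}, {p, q, r, t}, {p, q, r, s, u}, Ω }

Working:
Begin from { {}, {s, u}, {s, t, u}, Ω } (that is, 𝒜 plus ∅ and Ω).
Step 1: 2 new —
  {p, q, r}  = Ω∖{s, t, u}
  {p, q, r, t}  = Ω∖{s, u}
  — 6 sets.
Step 2 (1 new):
  {p, q, r, s, u}  = {p, q, r} ∪ {s, u}
  — 7 sets.
Step 3: 1 new —
  {t}  = Ω∖{p, q, r, s, u}
  — 8 sets.
After Step 4 the family is unchanged; done.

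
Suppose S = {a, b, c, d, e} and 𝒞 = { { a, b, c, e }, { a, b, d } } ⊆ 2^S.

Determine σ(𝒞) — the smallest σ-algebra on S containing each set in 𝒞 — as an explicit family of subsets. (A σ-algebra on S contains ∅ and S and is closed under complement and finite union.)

|σ(𝒞)| = 8.  σ(𝒞) = { {}, { d }, { a, b }, { c, e }, { a, b, d }, { c, d, e }, { a, b, c, e }, S }

Working:
Start: 𝒞 ∪ {∅, S} = { {}, { a, b, d }, { a, b, c, e }, S }.
Pass 1 (2 new):
  { d }  = ᶜ of { a, b, c, e }
  { c, e }  = ᶜ of { a, b, d }
  — 6 sets.
Pass 2: +1 →
  { c, d, e }  = { d } ∪ { c, e }
  — 7 sets.
Pass 3: 1 new —
  { a, b }  = ᶜ of { c, d, e }
  — 8 sets.
Pass 4: closed — nothing new.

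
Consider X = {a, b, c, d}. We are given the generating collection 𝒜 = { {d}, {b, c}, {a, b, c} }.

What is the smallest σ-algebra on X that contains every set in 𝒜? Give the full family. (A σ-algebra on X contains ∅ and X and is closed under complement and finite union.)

σ(𝒜) = { {}, {a}, {d}, {a, d}, {b, c}, {a, b, c}, {b, c, d}, X }

Working:
Start: 𝒜 ∪ {∅, X} = { {}, {d}, {b, c}, {a, b, c}, X }.
Pass 1 adds 2:
  {a, d}  = complement {b, c}
  {b, c, d}  = {b, c} ∪ {d}
  (now 7)
Pass 2: +1 →
  {a}  = complement {b, c, d}
  (now 8)
Pass 3: closed — nothing new.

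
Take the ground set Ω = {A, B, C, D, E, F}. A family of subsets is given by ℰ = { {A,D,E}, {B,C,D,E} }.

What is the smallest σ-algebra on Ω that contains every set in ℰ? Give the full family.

Initial family (4 sets): { {}, {A,D,E}, {B,C,D,E}, Ω }.
Iteration 1: +3 →
  {A,F}  = {B,C,D,E}ᶜ
  {B,C,F}  = {A,D,E}ᶜ
  {A,B,C,D,E}  = {B,C,D,E} ∪ {A,D,E}
  (now 7)
Iteration 2. New:
  {F}  = {A,B,C,D,E}ᶜ
  {A,B,C,F}  = {A,F} ∪ {B,C,F}
  {A,D,E,F}  = {A,D,E} ∪ {A,F}
  {B,C,D,E,F}  = {B,C,F} ∪ {B,C,D,E}
  (now 11)
Iteration 3: +3 →
  {A}  = {B,C,D,E,F}ᶜ
  {B,C}  = {A,D,E,F}ᶜ
  {D,E}  = {A,B,C,F}ᶜ
  (now 14)
Iteration 4 (2 new):
  {A,B,C}  = {B,C} ∪ {A}
  {D,E,F}  = {D,E} ∪ {F}
  (now 16)
Iteration 5: closed — nothing new.

|σ(ℰ)| = 16.  σ(ℰ) = { {}, {A}, {F}, {A,F}, {B,C}, {D,E}, {A,B,C}, {A,D,E}, {B,C,F}, {D,E,F}, {A,B,C,F}, {A,D,E,F}, {B,C,D,E}, {A,B,C,D,E}, {B,C,D,E,F}, Ω }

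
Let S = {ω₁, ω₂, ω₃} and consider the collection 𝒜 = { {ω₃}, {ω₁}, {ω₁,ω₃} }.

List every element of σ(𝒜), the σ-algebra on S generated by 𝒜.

Begin from { {}, {ω₁}, {ω₃}, {ω₁,ω₃}, S } (that is, 𝒜 plus ∅ and S).
Step 1: 3 new —
  {ω₂}  = complement {ω₁,ω₃}
  {ω₁,ω₂}  = complement {ω₃}
  {ω₂,ω₃}  = complement {ω₁}
  [8 total]
Step 2: stable.

|σ(𝒜)| = 8.  σ(𝒜) = { {}, {ω₁}, {ω₂}, {ω₃}, {ω₁,ω₂}, {ω₁,ω₃}, {ω₂,ω₃}, S }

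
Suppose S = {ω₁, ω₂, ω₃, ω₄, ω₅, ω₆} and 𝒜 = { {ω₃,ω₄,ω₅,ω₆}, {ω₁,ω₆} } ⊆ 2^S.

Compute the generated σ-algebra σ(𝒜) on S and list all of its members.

σ(𝒜) = { {}, {ω₁}, {ω₂}, {ω₆}, {ω₁,ω₂}, {ω₁,ω₆}, {ω₂,ω₆}, {ω₁,ω₂,ω₆}, {ω₃,ω₄,ω₅}, {ω₁,ω₃,ω₄,ω₅}, {ω₂,ω₃,ω₄,ω₅}, {ω₃,ω₄,ω₅,ω₆}, {ω₁,ω₂,ω₃,ω₄,ω₅}, {ω₁,ω₃,ω₄,ω₅,ω₆}, {ω₂,ω₃,ω₄,ω₅,ω₆}, S }

Trace:
Seed the family with 𝒜 together with ∅ and S: { {}, {ω₁,ω₆}, {ω₃,ω₄,ω₅,ω₆}, S }.
Iteration 1: 3 new —
  {ω₁,ω₂}  = ᶜ of {ω₃,ω₄,ω₅,ω₆}
  {ω₂,ω₃,ω₄,ω₅}  = ᶜ of {ω₁,ω₆}
  {ω₁,ω₃,ω₄,ω₅,ω₆}  = {ω₃,ω₄,ω₅,ω₆} ∪ {ω₁,ω₆}
  — 7 sets.
Iteration 2: 4 new —
  {ω₂}  = ᶜ of {ω₁,ω₃,ω₄,ω₅,ω₆}
  {ω₁,ω₂,ω₆}  = {ω₁,ω₂} ∪ {ω₁,ω₆}
  {ω₁,ω₂,ω₃,ω₄,ω₅}  = {ω₁,ω₂} ∪ {ω₂,ω₃,ω₄,ω₅}
  {ω₂,ω₃,ω₄,ω₅,ω₆}  = {ω₃,ω₄,ω₅,ω₆} ∪ {ω₂,ω₃,ω₄,ω₅}
  — 11 sets.
Iteration 3. New:
  {ω₁}  = ᶜ of {ω₂,ω₃,ω₄,ω₅,ω₆}
  {ω₆}  = ᶜ of {ω₁,ω₂,ω₃,ω₄,ω₅}
  {ω₃,ω₄,ω₅}  = ᶜ of {ω₁,ω₂,ω₆}
  — 14 sets.
Iteration 4 adds 2:
  {ω₂,ω₆}  = {ω₂} ∪ {ω₆}
  {ω₁,ω₃,ω₄,ω₅}  = {ω₃,ω₄,ω₅} ∪ {ω₁}
  — 16 sets.
Iteration 5 adds nothing — fixpoint reached.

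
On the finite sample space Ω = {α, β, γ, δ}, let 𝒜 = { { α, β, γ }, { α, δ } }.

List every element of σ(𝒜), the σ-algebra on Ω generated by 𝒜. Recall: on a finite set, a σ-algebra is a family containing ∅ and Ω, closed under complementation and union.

|σ(𝒜)| = 8.  σ(𝒜) = { {}, { α }, { δ }, { α, δ }, { β, γ }, { α, β, γ }, { β, γ, δ }, Ω }

Check:
Initial family (4 sets): { {}, { α, δ }, { α, β, γ }, Ω }.
Step 1 (2 new):
  { δ }  = Ω∖{ α, β, γ }
  { β, γ }  = Ω∖{ α, δ }
Step 2: +1 →
  { β, γ, δ }  = { β, γ } ∪ { δ }
Step 3 adds 1:
  { α }  = Ω∖{ β, γ, δ }
After Step 4 the family is unchanged; done.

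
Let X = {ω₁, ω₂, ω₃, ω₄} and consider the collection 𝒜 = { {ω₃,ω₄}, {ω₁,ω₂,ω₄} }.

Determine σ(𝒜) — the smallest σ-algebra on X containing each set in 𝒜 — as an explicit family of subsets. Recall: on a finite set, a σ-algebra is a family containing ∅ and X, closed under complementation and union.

Take S₀ = 𝒜 ∪ {∅, X} = { ∅, {ω₃,ω₄}, {ω₁,ω₂,ω₄}, X }.
Round 1 adds 2:
  {ω₃}  = complement {ω₁,ω₂,ω₄}
  {ω₁,ω₂}  = complement {ω₃,ω₄}
  — 6 sets.
Round 2: +1 →
  {ω₁,ω₂,ω₃}  = {ω₃} ∪ {ω₁,ω₂}
  — 7 sets.
Round 3: +1 →
  {ω₄}  = complement {ω₁,ω₂,ω₃}
  — 8 sets.
Round 4: already closed under ᶜ and ∪.

Hence σ(𝒜) has 8 members: { ∅, {ω₃}, {ω₄}, {ω₁,ω₂}, {ω₃,ω₄}, {ω₁,ω₂,ω₃}, {ω₁,ω₂,ω₄}, X }.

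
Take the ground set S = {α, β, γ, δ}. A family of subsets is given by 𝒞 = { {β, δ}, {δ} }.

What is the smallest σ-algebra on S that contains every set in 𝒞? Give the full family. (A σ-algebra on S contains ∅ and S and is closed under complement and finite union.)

Start: 𝒞 ∪ {∅, S} = { ∅, {δ}, {β, δ}, S }.
Pass 1 (2 new):
  {α, γ}  = complement {β, δ}
  {α, β, γ}  = complement {δ}
Pass 2: +1 →
  {α, γ, δ}  = {α, γ} ∪ {δ}
Pass 3 adds 1:
  {β}  = complement {α, γ, δ}
Pass 4: no new sets; the family is a σ-algebra.

|σ(𝒞)| = 8.  σ(𝒞) = { ∅, {β}, {δ}, {α, γ}, {β, δ}, {α, β, γ}, {α, γ, δ}, S }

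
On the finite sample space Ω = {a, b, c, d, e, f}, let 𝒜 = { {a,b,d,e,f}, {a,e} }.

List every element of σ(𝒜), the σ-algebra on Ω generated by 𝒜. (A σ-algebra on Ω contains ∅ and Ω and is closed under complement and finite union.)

|σ(𝒜)| = 8.  σ(𝒜) = { {}, {c}, {a,e}, {a,c,e}, {b,d,f}, {b,c,d,f}, {a,b,d,e,f}, Ω }

Working:
Start: 𝒜 ∪ {∅, Ω} = { {}, {a,e}, {a,b,d,e,f}, Ω }.
Pass 1 (2 new):
  {c}  = Ω∖{a,b,d,e,f}
  {b,c,d,f}  = Ω∖{a,e}
  [6 total]
Pass 2 (1 new):
  {a,c,e}  = {c} ∪ {a,e}
  [7 total]
Pass 3 adds 1:
  {b,d,f}  = Ω∖{a,c,e}
  [8 total]
Pass 4: already closed under ᶜ and ∪.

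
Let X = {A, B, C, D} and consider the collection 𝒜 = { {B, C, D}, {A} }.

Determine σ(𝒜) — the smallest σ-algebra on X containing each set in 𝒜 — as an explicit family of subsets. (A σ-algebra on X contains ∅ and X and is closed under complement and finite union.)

Answer: σ(𝒜) = { {}, {A}, {B, C, D}, X }

Derivation:
Take S₀ = 𝒜 ∪ {∅, X} = { {}, {A}, {B, C, D}, X }.
Pass 1 adds nothing — fixpoint reached.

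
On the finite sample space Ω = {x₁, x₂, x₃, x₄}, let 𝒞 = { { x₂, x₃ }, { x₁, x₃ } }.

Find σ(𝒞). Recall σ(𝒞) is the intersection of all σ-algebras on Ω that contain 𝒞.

σ(𝒞) = { ∅, { x₁ }, { x₂ }, { x₃ }, { x₄ }, { x₁, x₂ }, { x₁, x₃ }, { x₁, x₄ }, { x₂, x₃ }, { x₂, x₄ }, { x₃, x₄ }, { x₁, x₂, x₃ }, { x₁, x₂, x₄ }, { x₁, x₃, x₄ }, { x₂, x₃, x₄ }, Ω }

Trace:
Begin from { ∅, { x₁, x₃ }, { x₂, x₃ }, Ω } (that is, 𝒞 plus ∅ and Ω).
Iteration 1: +3 →
  { x₁, x₄ }  = Ω∖{ x₂, x₃ }
  { x₂, x₄ }  = Ω∖{ x₁, x₃ }
  { x₁, x₂, x₃ }  = { x₁, x₃ } ∪ { x₂, x₃ }
Iteration 2: +4 →
  { x₄ }  = Ω∖{ x₁, x₂, x₃ }
  { x₁, x₂, x₄ }  = { x₁, x₄ } ∪ { x₂, x₄ }
  { x₁, x₃, x₄ }  = { x₁, x₄ } ∪ { x₁, x₃ }
  { x₂, x₃, x₄ }  = { x₂, x₃ } ∪ { x₂, x₄ }
Iteration 3 adds 3:
  { x₁ }  = Ω∖{ x₂, x₃, x₄ }
  { x₂ }  = Ω∖{ x₁, x₃, x₄ }
  { x₃ }  = Ω∖{ x₁, x₂, x₄ }
Iteration 4. New:
  { x₁, x₂ }  = { x₂ } ∪ { x₁ }
  { x₃, x₄ }  = { x₃ } ∪ { x₄ }
Iteration 5: closed — nothing new.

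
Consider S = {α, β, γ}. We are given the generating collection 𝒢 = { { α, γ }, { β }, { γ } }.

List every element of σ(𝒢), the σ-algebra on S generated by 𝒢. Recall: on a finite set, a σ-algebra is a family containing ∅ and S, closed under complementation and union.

Take S₀ = 𝒢 ∪ {∅, S} = { {  }, { β }, { γ }, { α, γ }, S }.
Step 1 adds 2:
  { α, β }  = S∖{ γ }
  { β, γ }  = { γ } ∪ { β }
  |family| = 7
Step 2: +1 →
  { α }  = S∖{ β, γ }
  |family| = 8
After Step 3 the family is unchanged; done.

σ(𝒢) = { {  }, { α }, { β }, { γ }, { α, β }, { α, γ }, { β, γ }, S }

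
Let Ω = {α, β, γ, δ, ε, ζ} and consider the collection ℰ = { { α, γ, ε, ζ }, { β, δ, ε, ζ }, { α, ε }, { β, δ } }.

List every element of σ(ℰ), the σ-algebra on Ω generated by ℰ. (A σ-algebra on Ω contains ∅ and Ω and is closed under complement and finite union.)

Initial family (6 sets): { ∅, { α, ε }, { β, δ }, { α, γ, ε, ζ }, { β, δ, ε, ζ }, Ω }.
Step 1 adds 4:
  { α, γ }  = complement { β, δ, ε, ζ }
  { α, β, δ, ε }  = { α, ε } ∪ { β, δ }
  { β, γ, δ, ζ }  = complement { α, ε }
  { α, β, δ, ε, ζ }  = { β, δ, ε, ζ } ∪ { α, ε }
  [10 total]
Step 2: +7 →
  { γ }  = complement { α, β, δ, ε, ζ }
  { γ, ζ }  = complement { α, β, δ, ε }
  { α, γ, ε }  = { α, γ } ∪ { α, ε }
  { α, β, γ, δ }  = { α, γ } ∪ { β, δ }
  { α, β, γ, δ, ε }  = { α, β, δ, ε } ∪ { α, γ }
  { α, β, γ, δ, ζ }  = { β, γ, δ, ζ } ∪ { α, γ }
  { β, γ, δ, ε, ζ }  = { β, δ, ε, ζ } ∪ { β, γ, δ, ζ }
  [17 total]
Step 3: +7 →
  { α }  = complement { β, γ, δ, ε, ζ }
  { ε }  = complement { α, β, γ, δ, ζ }
  { ζ }  = complement { α, β, γ, δ, ε }
  { ε, ζ }  = complement { α, β, γ, δ }
  { α, γ, ζ }  = { α, γ } ∪ { γ, ζ }
  { β, γ, δ }  = { γ } ∪ { β, δ }
  { β, δ, ζ }  = complement { α, γ, ε }
  [24 total]
Step 4: 8 new —
  { α, ζ }  = { ζ } ∪ { α }
  { γ, ε }  = { ε } ∪ { γ }
  { α, β, δ }  = { β, δ } ∪ { α }
  { α, ε, ζ }  = complement { β, γ, δ }
  { β, δ, ε }  = complement { α, γ, ζ }
  { γ, ε, ζ }  = { ε, ζ } ∪ { γ }
  { α, β, δ, ζ }  = { β, δ, ζ } ∪ { α }
  { β, γ, δ, ε }  = { β, γ, δ } ∪ { ε }
  [32 total]
Step 5: already closed under ᶜ and ∪.

σ(ℰ) = { ∅, { α }, { γ }, { ε }, { ζ }, { α, γ }, { α, ε }, { α, ζ }, { β, δ }, { γ, ε }, { γ, ζ }, { ε, ζ }, { α, β, δ }, { α, γ, ε }, { α, γ, ζ }, { α, ε, ζ }, { β, γ, δ }, { β, δ, ε }, { β, δ, ζ }, { γ, ε, ζ }, { α, β, γ, δ }, { α, β, δ, ε }, { α, β, δ, ζ }, { α, γ, ε, ζ }, { β, γ, δ, ε }, { β, γ, δ, ζ }, { β, δ, ε, ζ }, { α, β, γ, δ, ε }, { α, β, γ, δ, ζ }, { α, β, δ, ε, ζ }, { β, γ, δ, ε, ζ }, Ω }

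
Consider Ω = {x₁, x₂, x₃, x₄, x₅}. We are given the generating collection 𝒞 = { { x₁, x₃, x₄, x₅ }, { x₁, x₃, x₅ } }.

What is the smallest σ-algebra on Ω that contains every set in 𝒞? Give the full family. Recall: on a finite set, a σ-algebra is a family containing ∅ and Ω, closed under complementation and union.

Start: 𝒞 ∪ {∅, Ω} = { {  }, { x₁, x₃, x₅ }, { x₁, x₃, x₄, x₅ }, Ω }.
Round 1. New:
  { x₂ }  = ᶜ of { x₁, x₃, x₄, x₅ }
  { x₂, x₄ }  = ᶜ of { x₁, x₃, x₅ }
  — 6 sets.
Round 2: 1 new —
  { x₁, x₂, x₃, x₅ }  = { x₁, x₃, x₅ } ∪ { x₂ }
  — 7 sets.
Round 3. New:
  { x₄ }  = ᶜ of { x₁, x₂, x₃, x₅ }
  — 8 sets.
Round 4: closed — nothing new.

Hence σ(𝒞) has 8 members: { {  }, { x₂ }, { x₄ }, { x₂, x₄ }, { x₁, x₃, x₅ }, { x₁, x₂, x₃, x₅ }, { x₁, x₃, x₄, x₅ }, Ω }.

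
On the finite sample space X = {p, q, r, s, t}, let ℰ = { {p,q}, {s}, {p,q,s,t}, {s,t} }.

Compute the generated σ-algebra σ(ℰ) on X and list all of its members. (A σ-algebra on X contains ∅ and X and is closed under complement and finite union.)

Initial family (6 sets): { {}, {s}, {p,q}, {s,t}, {p,q,s,t}, X }.
Round 1. New:
  {r}  = {p,q,s,t}ᶜ
  {p,q,r}  = {s,t}ᶜ
  {p,q,s}  = {p,q} ∪ {s}
  {r,s,t}  = {p,q}ᶜ
  {p,q,r,t}  = {s}ᶜ
Round 2: +3 →
  {r,s}  = {r} ∪ {s}
  {r,t}  = {p,q,s}ᶜ
  {p,q,r,s}  = {p,q,r} ∪ {p,q,s}
Round 3 (2 new):
  {t}  = {p,q,r,s}ᶜ
  {p,q,t}  = {r,s}ᶜ
Round 4: no new sets; the family is a σ-algebra.

Therefore σ(ℰ) = { {}, {r}, {s}, {t}, {p,q}, {r,s}, {r,t}, {s,t}, {p,q,r}, {p,q,s}, {p,q,t}, {r,s,t}, {p,q,r,s}, {p,q,r,t}, {p,q,s,t}, X } (|σ(ℰ)| = 16).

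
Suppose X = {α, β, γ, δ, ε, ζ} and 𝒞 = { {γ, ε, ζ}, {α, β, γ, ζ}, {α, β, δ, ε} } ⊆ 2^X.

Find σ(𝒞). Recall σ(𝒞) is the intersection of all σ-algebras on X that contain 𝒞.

Begin from { {}, {γ, ε, ζ}, {α, β, γ, ζ}, {α, β, δ, ε}, X } (that is, 𝒞 plus ∅ and X).
Pass 1. New:
  {γ, ζ}  = ᶜ of {α, β, δ, ε}
  {δ, ε}  = ᶜ of {α, β, γ, ζ}
  {α, β, δ}  = ᶜ of {γ, ε, ζ}
  {α, β, γ, ε, ζ}  = {γ, ε, ζ} ∪ {α, β, γ, ζ}
  |family| = 9
Pass 2 (3 new):
  {δ}  = ᶜ of {α, β, γ, ε, ζ}
  {γ, δ, ε, ζ}  = {δ, ε} ∪ {γ, ζ}
  {α, β, γ, δ, ζ}  = {α, β, γ, ζ} ∪ {α, β, δ}
  |family| = 12
Pass 3: +3 →
  {ε}  = ᶜ of {α, β, γ, δ, ζ}
  {α, β}  = ᶜ of {γ, δ, ε, ζ}
  {γ, δ, ζ}  = {γ, ζ} ∪ {δ}
  |family| = 15
Pass 4: +1 →
  {α, β, ε}  = ᶜ of {γ, δ, ζ}
  |family| = 16
Pass 5: already closed under ᶜ and ∪.

Hence σ(𝒞) has 16 members: { {}, {δ}, {ε}, {α, β}, {γ, ζ}, {δ, ε}, {α, β, δ}, {α, β, ε}, {γ, δ, ζ}, {γ, ε, ζ}, {α, β, γ, ζ}, {α, β, δ, ε}, {γ, δ, ε, ζ}, {α, β, γ, δ, ζ}, {α, β, γ, ε, ζ}, X }.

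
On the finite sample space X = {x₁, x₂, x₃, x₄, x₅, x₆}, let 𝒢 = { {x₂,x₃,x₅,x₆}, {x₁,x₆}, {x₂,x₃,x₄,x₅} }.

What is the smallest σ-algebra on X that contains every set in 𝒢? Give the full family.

Start: 𝒢 ∪ {∅, X} = { {}, {x₁,x₆}, {x₂,x₃,x₄,x₅}, {x₂,x₃,x₅,x₆}, X }.
Iteration 1. New:
  {x₁,x₄}  = X∖{x₂,x₃,x₅,x₆}
  {x₁,x₂,x₃,x₅,x₆}  = {x₁,x₆} ∪ {x₂,x₃,x₅,x₆}
  {x₂,x₃,x₄,x₅,x₆}  = {x₂,x₃,x₄,x₅} ∪ {x₂,x₃,x₅,x₆}
  [8 total]
Iteration 2: +4 →
  {x₁}  = X∖{x₂,x₃,x₄,x₅,x₆}
  {x₄}  = X∖{x₁,x₂,x₃,x₅,x₆}
  {x₁,x₄,x₆}  = {x₁,x₄} ∪ {x₁,x₆}
  {x₁,x₂,x₃,x₄,x₅}  = {x₂,x₃,x₄,x₅} ∪ {x₁,x₄}
  [12 total]
Iteration 3 adds 2:
  {x₆}  = X∖{x₁,x₂,x₃,x₄,x₅}
  {x₂,x₃,x₅}  = X∖{x₁,x₄,x₆}
  [14 total]
Iteration 4: +2 →
  {x₄,x₆}  = {x₄} ∪ {x₆}
  {x₁,x₂,x₃,x₅}  = {x₂,x₃,x₅} ∪ {x₁}
  [16 total]
Iteration 5: stable.

Hence σ(𝒢) has 16 members: { {}, {x₁}, {x₄}, {x₆}, {x₁,x₄}, {x₁,x₆}, {x₄,x₆}, {x₁,x₄,x₆}, {x₂,x₃,x₅}, {x₁,x₂,x₃,x₅}, {x₂,x₃,x₄,x₅}, {x₂,x₃,x₅,x₆}, {x₁,x₂,x₃,x₄,x₅}, {x₁,x₂,x₃,x₅,x₆}, {x₂,x₃,x₄,x₅,x₆}, X }.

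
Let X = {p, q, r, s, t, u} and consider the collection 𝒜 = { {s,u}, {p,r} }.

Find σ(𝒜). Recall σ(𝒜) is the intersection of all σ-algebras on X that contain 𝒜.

|σ(𝒜)| = 8.  σ(𝒜) = { {}, {p,r}, {q,t}, {s,u}, {p,q,r,t}, {p,r,s,u}, {q,s,t,u}, X }

Working:
Seed the family with 𝒜 together with ∅ and X: { {}, {p,r}, {s,u}, X }.
Step 1 adds 3:
  {p,q,r,t}  = {s,u}ᶜ
  {p,r,s,u}  = {p,r} ∪ {s,u}
  {q,s,t,u}  = {p,r}ᶜ
  (now 7)
Step 2: 1 new —
  {q,t}  = {p,r,s,u}ᶜ
  (now 8)
Step 3: already closed under ᶜ and ∪.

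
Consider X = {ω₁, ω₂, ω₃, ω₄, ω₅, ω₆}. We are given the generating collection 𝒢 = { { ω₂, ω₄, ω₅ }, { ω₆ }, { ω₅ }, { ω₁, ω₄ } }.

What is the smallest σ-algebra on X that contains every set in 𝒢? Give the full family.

Initial family (6 sets): { {}, { ω₅ }, { ω₆ }, { ω₁, ω₄ }, { ω₂, ω₄, ω₅ }, X }.
Round 1 (9 new):
  { ω₅, ω₆ }  = { ω₅ } ∪ { ω₆ }
  { ω₁, ω₃, ω₆ }  = complement { ω₂, ω₄, ω₅ }
  { ω₁, ω₄, ω₅ }  = { ω₁, ω₄ } ∪ { ω₅ }
  { ω₁, ω₄, ω₆ }  = { ω₁, ω₄ } ∪ { ω₆ }
  { ω₁, ω₂, ω₄, ω₅ }  = { ω₁, ω₄ } ∪ { ω₂, ω₄, ω₅ }
  { ω₂, ω₃, ω₅, ω₆ }  = complement { ω₁, ω₄ }
  { ω₂, ω₄, ω₅, ω₆ }  = { ω₂, ω₄, ω₅ } ∪ { ω₆ }
  { ω₁, ω₂, ω₃, ω₄, ω₅ }  = complement { ω₆ }
  { ω₁, ω₂, ω₃, ω₄, ω₆ }  = complement { ω₅ }
Round 2: 12 new —
  { ω₁, ω₃ }  = complement { ω₂, ω₄, ω₅, ω₆ }
  { ω₃, ω₆ }  = complement { ω₁, ω₂, ω₄, ω₅ }
  { ω₂, ω₃, ω₅ }  = complement { ω₁, ω₄, ω₆ }
  { ω₂, ω₃, ω₆ }  = complement { ω₁, ω₄, ω₅ }
  { ω₁, ω₂, ω₃, ω₄ }  = complement { ω₅, ω₆ }
  { ω₁, ω₃, ω₄, ω₆ }  = { ω₁, ω₃, ω₆ } ∪ { ω₁, ω₄, ω₆ }
  { ω₁, ω₃, ω₅, ω₆ }  = { ω₅, ω₆ } ∪ { ω₁, ω₃, ω₆ }
  { ω₁, ω₄, ω₅, ω₆ }  = { ω₁, ω₄, ω₅ } ∪ { ω₅, ω₆ }
  { ω₁, ω₂, ω₃, ω₅, ω₆ }  = { ω₁, ω₃, ω₆ } ∪ { ω₂, ω₃, ω₅, ω₆ }
  { ω₁, ω₂, ω₄, ω₅, ω₆ }  = { ω₁, ω₄, ω₅ } ∪ { ω₂, ω₄, ω₅, ω₆ }
  { ω₁, ω₃, ω₄, ω₅, ω₆ }  = { ω₁, ω₄, ω₅ } ∪ { ω₁, ω₃, ω₆ }
  { ω₂, ω₃, ω₄, ω₅, ω₆ }  = { ω₂, ω₃, ω₅, ω₆ } ∪ { ω₂, ω₄, ω₅, ω₆ }
Round 3. New:
  { ω₁ }  = complement { ω₂, ω₃, ω₄, ω₅, ω₆ }
  { ω₂ }  = complement { ω₁, ω₃, ω₄, ω₅, ω₆ }
  { ω₃ }  = complement { ω₁, ω₂, ω₄, ω₅, ω₆ }
  { ω₄ }  = complement { ω₁, ω₂, ω₃, ω₅, ω₆ }
  { ω₂, ω₃ }  = complement { ω₁, ω₄, ω₅, ω₆ }
  { ω₂, ω₄ }  = complement { ω₁, ω₃, ω₅, ω₆ }
  { ω₂, ω₅ }  = complement { ω₁, ω₃, ω₄, ω₆ }
  { ω₁, ω₃, ω₄ }  = { ω₁, ω₄ } ∪ { ω₁, ω₃ }
  { ω₁, ω₃, ω₅ }  = { ω₁, ω₃ } ∪ { ω₅ }
  { ω₃, ω₅, ω₆ }  = { ω₅, ω₆ } ∪ { ω₃, ω₆ }
  { ω₁, ω₂, ω₃, ω₅ }  = { ω₁, ω₃ } ∪ { ω₂, ω₃, ω₅ }
  { ω₁, ω₂, ω₃, ω₆ }  = { ω₁, ω₃, ω₆ } ∪ { ω₂, ω₃, ω₆ }
  { ω₁, ω₃, ω₄, ω₅ }  = { ω₁, ω₃ } ∪ { ω₁, ω₄, ω₅ }
  { ω₂, ω₃, ω₄, ω₅ }  = { ω₂, ω₄, ω₅ } ∪ { ω₂, ω₃, ω₅ }
Round 4 adds 20:
  { ω₁, ω₂ }  = { ω₂ } ∪ { ω₁ }
  { ω₁, ω₅ }  = { ω₁ } ∪ { ω₅ }
  { ω₁, ω₆ }  = complement { ω₂, ω₃, ω₄, ω₅ }
  { ω₂, ω₆ }  = complement { ω₁, ω₃, ω₄, ω₅ }
  { ω₃, ω₄ }  = { ω₃ } ∪ { ω₄ }
  { ω₃, ω₅ }  = { ω₃ } ∪ { ω₅ }
  { ω₄, ω₅ }  = complement { ω₁, ω₂, ω₃, ω₆ }
  { ω₄, ω₆ }  = complement { ω₁, ω₂, ω₃, ω₅ }
  { ω₁, ω₂, ω₃ }  = { ω₂ } ∪ { ω₁, ω₃ }
  { ω₁, ω₂, ω₄ }  = complement { ω₃, ω₅, ω₆ }
  { ω₁, ω₂, ω₅ }  = { ω₁ } ∪ { ω₂, ω₅ }
  { ω₁, ω₅, ω₆ }  = { ω₁ } ∪ { ω₅, ω₆ }
  { ω₂, ω₃, ω₄ }  = { ω₃ } ∪ { ω₂, ω₄ }
  { ω₂, ω₄, ω₆ }  = complement { ω₁, ω₃, ω₅ }
  { ω₂, ω₅, ω₆ }  = complement { ω₁, ω₃, ω₄ }
  { ω₃, ω₄, ω₆ }  = { ω₃, ω₆ } ∪ { ω₄ }
  { ω₄, ω₅, ω₆ }  = { ω₄ } ∪ { ω₅, ω₆ }
  { ω₁, ω₂, ω₄, ω₆ }  = { ω₂ } ∪ { ω₁, ω₄, ω₆ }
  { ω₂, ω₃, ω₄, ω₆ }  = { ω₂, ω₃, ω₆ } ∪ { ω₄ }
  { ω₃, ω₄, ω₅, ω₆ }  = { ω₄ } ∪ { ω₃, ω₅, ω₆ }
Round 5 adds 3:
  { ω₁, ω₂, ω₆ }  = { ω₁, ω₆ } ∪ { ω₂ }
  { ω₃, ω₄, ω₅ }  = { ω₃, ω₄ } ∪ { ω₄, ω₅ }
  { ω₁, ω₂, ω₅, ω₆ }  = complement { ω₃, ω₄ }
Round 6: already closed under ᶜ and ∪.

|σ(𝒢)| = 64.  σ(𝒢) = { {}, { ω₁ }, { ω₂ }, { ω₃ }, { ω₄ }, { ω₅ }, { ω₆ }, { ω₁, ω₂ }, { ω₁, ω₃ }, { ω₁, ω₄ }, { ω₁, ω₅ }, { ω₁, ω₆ }, { ω₂, ω₃ }, { ω₂, ω₄ }, { ω₂, ω₅ }, { ω₂, ω₆ }, { ω₃, ω₄ }, { ω₃, ω₅ }, { ω₃, ω₆ }, { ω₄, ω₅ }, { ω₄, ω₆ }, { ω₅, ω₆ }, { ω₁, ω₂, ω₃ }, { ω₁, ω₂, ω₄ }, { ω₁, ω₂, ω₅ }, { ω₁, ω₂, ω₆ }, { ω₁, ω₃, ω₄ }, { ω₁, ω₃, ω₅ }, { ω₁, ω₃, ω₆ }, { ω₁, ω₄, ω₅ }, { ω₁, ω₄, ω₆ }, { ω₁, ω₅, ω₆ }, { ω₂, ω₃, ω₄ }, { ω₂, ω₃, ω₅ }, { ω₂, ω₃, ω₆ }, { ω₂, ω₄, ω₅ }, { ω₂, ω₄, ω₆ }, { ω₂, ω₅, ω₆ }, { ω₃, ω₄, ω₅ }, { ω₃, ω₄, ω₆ }, { ω₃, ω₅, ω₆ }, { ω₄, ω₅, ω₆ }, { ω₁, ω₂, ω₃, ω₄ }, { ω₁, ω₂, ω₃, ω₅ }, { ω₁, ω₂, ω₃, ω₆ }, { ω₁, ω₂, ω₄, ω₅ }, { ω₁, ω₂, ω₄, ω₆ }, { ω₁, ω₂, ω₅, ω₆ }, { ω₁, ω₃, ω₄, ω₅ }, { ω₁, ω₃, ω₄, ω₆ }, { ω₁, ω₃, ω₅, ω₆ }, { ω₁, ω₄, ω₅, ω₆ }, { ω₂, ω₃, ω₄, ω₅ }, { ω₂, ω₃, ω₄, ω₆ }, { ω₂, ω₃, ω₅, ω₆ }, { ω₂, ω₄, ω₅, ω₆ }, { ω₃, ω₄, ω₅, ω₆ }, { ω₁, ω₂, ω₃, ω₄, ω₅ }, { ω₁, ω₂, ω₃, ω₄, ω₆ }, { ω₁, ω₂, ω₃, ω₅, ω₆ }, { ω₁, ω₂, ω₄, ω₅, ω₆ }, { ω₁, ω₃, ω₄, ω₅, ω₆ }, { ω₂, ω₃, ω₄, ω₅, ω₆ }, X }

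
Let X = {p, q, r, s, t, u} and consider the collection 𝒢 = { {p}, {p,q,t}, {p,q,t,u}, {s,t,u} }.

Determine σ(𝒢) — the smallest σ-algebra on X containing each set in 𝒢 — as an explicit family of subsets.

Begin from { ∅, {p}, {p,q,t}, {s,t,u}, {p,q,t,u}, X } (that is, 𝒢 plus ∅ and X).
Step 1: 6 new —
  {r,s}  = X∖{p,q,t,u}
  {p,q,r}  = X∖{s,t,u}
  {r,s,u}  = X∖{p,q,t}
  {p,s,t,u}  = {s,t,u} ∪ {p}
  {p,q,s,t,u}  = {p,q,t} ∪ {s,t,u}
  {q,r,s,t,u}  = X∖{p}
  — 12 sets.
Step 2 adds 11:
  {r}  = X∖{p,q,s,t,u}
  {q,r}  = X∖{p,s,t,u}
  {p,r,s}  = {r,s} ∪ {p}
  {p,q,r,s}  = {r,s} ∪ {p,q,r}
  {p,q,r,t}  = {p,q,r} ∪ {p,q,t}
  {p,r,s,u}  = {r,s,u} ∪ {p}
  {r,s,t,u}  = {r,s} ∪ {s,t,u}
  {p,q,r,s,t}  = {r,s} ∪ {p,q,t}
  {p,q,r,s,u}  = {p,q,r} ∪ {r,s,u}
  {p,q,r,t,u}  = {p,q,r} ∪ {p,q,t,u}
  {p,r,s,t,u}  = {r,s} ∪ {p,s,t,u}
  — 23 sets.
Step 3 adds 12:
  {q}  = X∖{p,r,s,t,u}
  {s}  = X∖{p,q,r,t,u}
  {t}  = X∖{p,q,r,s,u}
  {u}  = X∖{p,q,r,s,t}
  {p,q}  = X∖{r,s,t,u}
  {p,r}  = {r} ∪ {p}
  {q,t}  = X∖{p,r,s,u}
  {s,u}  = X∖{p,q,r,t}
  {t,u}  = X∖{p,q,r,s}
  {q,r,s}  = {r,s} ∪ {q,r}
  {q,t,u}  = X∖{p,r,s}
  {q,r,s,u}  = {r,s,u} ∪ {q,r}
  — 35 sets.
Step 4: +28 →
  {p,s}  = {p} ∪ {s}
  {p,t}  = X∖{q,r,s,u}
  {p,u}  = {p} ∪ {u}
  {q,s}  = {q} ∪ {s}
  {q,u}  = {q} ∪ {u}
  {r,t}  = {t} ∪ {r}
  {r,u}  = {u} ∪ {r}
  {s,t}  = {t} ∪ {s}
  {p,q,s}  = {p,q} ∪ {s}
  {p,q,u}  = {p,q} ∪ {u}
  {p,r,t}  = {t} ∪ {p,r}
  {p,r,u}  = {u} ∪ {p,r}
  {p,s,u}  = {p} ∪ {s,u}
  {p,t,u}  = X∖{q,r,s}
  {q,r,t}  = {q,t} ∪ {r}
  {q,r,u}  = {u} ∪ {q,r}
  {q,s,t}  = {q,t} ∪ {s}
  {q,s,u}  = {q} ∪ {s,u}
  {r,s,t}  = {r,s} ∪ {t}
  {r,t,u}  = {t,u} ∪ {r}
  {p,q,r,u}  = {p,q,r} ∪ {u}
  {p,q,s,t}  = {p,q,t} ∪ {s}
  {p,q,s,u}  = {p,q} ∪ {s,u}
  {p,r,s,t}  = {t} ∪ {p,r,s}
  {p,r,t,u}  = {t,u} ∪ {p,r}
  {q,r,s,t}  = {q,t} ∪ {r,s}
  {q,r,t,u}  = {t,u} ∪ {q,r}
  {q,s,t,u}  = X∖{p,r}
  — 63 sets.
Step 5 adds 1:
  {p,s,t}  = X∖{q,r,u}
  — 64 sets.
Step 6: closed — nothing new.

Therefore σ(𝒢) = { ∅, {p}, {q}, {r}, {s}, {t}, {u}, {p,q}, {p,r}, {p,s}, {p,t}, {p,u}, {q,r}, {q,s}, {q,t}, {q,u}, {r,s}, {r,t}, {r,u}, {s,t}, {s,u}, {t,u}, {p,q,r}, {p,q,s}, {p,q,t}, {p,q,u}, {p,r,s}, {p,r,t}, {p,r,u}, {p,s,t}, {p,s,u}, {p,t,u}, {q,r,s}, {q,r,t}, {q,r,u}, {q,s,t}, {q,s,u}, {q,t,u}, {r,s,t}, {r,s,u}, {r,t,u}, {s,t,u}, {p,q,r,s}, {p,q,r,t}, {p,q,r,u}, {p,q,s,t}, {p,q,s,u}, {p,q,t,u}, {p,r,s,t}, {p,r,s,u}, {p,r,t,u}, {p,s,t,u}, {q,r,s,t}, {q,r,s,u}, {q,r,t,u}, {q,s,t,u}, {r,s,t,u}, {p,q,r,s,t}, {p,q,r,s,u}, {p,q,r,t,u}, {p,q,s,t,u}, {p,r,s,t,u}, {q,r,s,t,u}, X } (|σ(𝒢)| = 64).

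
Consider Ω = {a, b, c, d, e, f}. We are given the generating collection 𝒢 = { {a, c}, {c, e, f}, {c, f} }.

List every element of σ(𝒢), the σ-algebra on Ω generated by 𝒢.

Begin from { ∅, {a, c}, {c, f}, {c, e, f}, Ω } (that is, 𝒢 plus ∅ and Ω).
Round 1: +5 →
  {a, b, d}  = {c, e, f}ᶜ
  {a, c, f}  = {a, c} ∪ {c, f}
  {a, b, d, e}  = {c, f}ᶜ
  {a, c, e, f}  = {a, c} ∪ {c, e, f}
  {b, d, e, f}  = {a, c}ᶜ
  (now 10)
Round 2: 7 new —
  {b, d}  = {a, c, e, f}ᶜ
  {b, d, e}  = {a, c, f}ᶜ
  {a, b, c, d}  = {a, b, d} ∪ {a, c}
  {a, b, c, d, e}  = {a, b, d, e} ∪ {a, c}
  {a, b, c, d, f}  = {a, c, f} ∪ {a, b, d}
  {a, b, d, e, f}  = {a, b, d, e} ∪ {b, d, e, f}
  {b, c, d, e, f}  = {b, d, e, f} ∪ {c, f}
  (now 17)
Round 3: 6 new —
  {a}  = {b, c, d, e, f}ᶜ
  {c}  = {a, b, d, e, f}ᶜ
  {e}  = {a, b, c, d, f}ᶜ
  {f}  = {a, b, c, d, e}ᶜ
  {e, f}  = {a, b, c, d}ᶜ
  {b, c, d, f}  = {c, f} ∪ {b, d}
  (now 23)
Round 4 (9 new):
  {a, e}  = {b, c, d, f}ᶜ
  {a, f}  = {f} ∪ {a}
  {c, e}  = {e} ∪ {c}
  {a, c, e}  = {e} ∪ {a, c}
  {a, e, f}  = {e, f} ∪ {a}
  {b, c, d}  = {c} ∪ {b, d}
  {b, d, f}  = {f} ∪ {b, d}
  {a, b, d, f}  = {f} ∪ {a, b, d}
  {b, c, d, e}  = {c} ∪ {b, d, e}
  (now 32)
Round 5: closed — nothing new.

Hence σ(𝒢) has 32 members: { ∅, {a}, {c}, {e}, {f}, {a, c}, {a, e}, {a, f}, {b, d}, {c, e}, {c, f}, {e, f}, {a, b, d}, {a, c, e}, {a, c, f}, {a, e, f}, {b, c, d}, {b, d, e}, {b, d, f}, {c, e, f}, {a, b, c, d}, {a, b, d, e}, {a, b, d, f}, {a, c, e, f}, {b, c, d, e}, {b, c, d, f}, {b, d, e, f}, {a, b, c, d, e}, {a, b, c, d, f}, {a, b, d, e, f}, {b, c, d, e, f}, Ω }.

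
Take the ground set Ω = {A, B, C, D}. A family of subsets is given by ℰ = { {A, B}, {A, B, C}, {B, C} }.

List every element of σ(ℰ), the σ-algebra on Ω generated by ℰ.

Seed the family with ℰ together with ∅ and Ω: { {}, {A, B}, {B, C}, {A, B, C}, Ω }.
Pass 1. New:
  {D}  = ᶜ of {A, B, C}
  {A, D}  = ᶜ of {B, C}
  {C, D}  = ᶜ of {A, B}
  (now 8)
Pass 2: +3 →
  {A, B, D}  = {D} ∪ {A, B}
  {A, C, D}  = {C, D} ∪ {A, D}
  {B, C, D}  = {D} ∪ {B, C}
  (now 11)
Pass 3: +3 →
  {A}  = ᶜ of {B, C, D}
  {B}  = ᶜ of {A, C, D}
  {C}  = ᶜ of {A, B, D}
  (now 14)
Pass 4 adds 2:
  {A, C}  = {C} ∪ {A}
  {B, D}  = {D} ∪ {B}
  (now 16)
Pass 5 adds nothing — fixpoint reached.

Hence σ(ℰ) has 16 members: { {}, {A}, {B}, {C}, {D}, {A, B}, {A, C}, {A, D}, {B, C}, {B, D}, {C, D}, {A, B, C}, {A, B, D}, {A, C, D}, {B, C, D}, Ω }.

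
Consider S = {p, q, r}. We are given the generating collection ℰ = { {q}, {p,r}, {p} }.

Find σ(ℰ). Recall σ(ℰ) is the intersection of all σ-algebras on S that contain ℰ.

Initial family (5 sets): { {}, {p}, {q}, {p,r}, S }.
Iteration 1 adds 2:
  {p,q}  = {q} ∪ {p}
  {q,r}  = {p}ᶜ
  — 7 sets.
Iteration 2. New:
  {r}  = {p,q}ᶜ
  — 8 sets.
Iteration 3 adds nothing — fixpoint reached.

|σ(ℰ)| = 8.  σ(ℰ) = { {}, {p}, {q}, {r}, {p,q}, {p,r}, {q,r}, S }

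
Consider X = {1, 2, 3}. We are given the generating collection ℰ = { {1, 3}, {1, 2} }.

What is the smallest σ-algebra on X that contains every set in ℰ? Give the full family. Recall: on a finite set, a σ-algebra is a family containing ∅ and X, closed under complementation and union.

σ(ℰ) = { {}, {1}, {2}, {3}, {1, 2}, {1, 3}, {2, 3}, X }

Working:
Start: ℰ ∪ {∅, X} = { {}, {1, 2}, {1, 3}, X }.
Step 1 (2 new):
  {2}  = {1, 3}ᶜ
  {3}  = {1, 2}ᶜ
  [6 total]
Step 2 adds 1:
  {2, 3}  = {3} ∪ {2}
  [7 total]
Step 3: +1 →
  {1}  = {2, 3}ᶜ
  [8 total]
Step 4: stable.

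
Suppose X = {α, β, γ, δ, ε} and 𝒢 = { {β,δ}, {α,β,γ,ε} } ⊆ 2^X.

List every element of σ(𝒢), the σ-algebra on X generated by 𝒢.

Take S₀ = 𝒢 ∪ {∅, X} = { {}, {β,δ}, {α,β,γ,ε}, X }.
Pass 1 adds 2:
  {δ}  = ᶜ of {α,β,γ,ε}
  {α,γ,ε}  = ᶜ of {β,δ}
  — 6 sets.
Pass 2. New:
  {α,γ,δ,ε}  = {δ} ∪ {α,γ,ε}
  — 7 sets.
Pass 3 adds 1:
  {β}  = ᶜ of {α,γ,δ,ε}
  — 8 sets.
Pass 4: already closed under ᶜ and ∪.

σ(𝒢) = { {}, {β}, {δ}, {β,δ}, {α,γ,ε}, {α,β,γ,ε}, {α,γ,δ,ε}, X }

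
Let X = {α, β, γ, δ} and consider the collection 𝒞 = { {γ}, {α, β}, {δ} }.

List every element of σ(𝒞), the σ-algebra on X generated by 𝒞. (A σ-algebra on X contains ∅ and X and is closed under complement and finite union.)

Answer: σ(𝒞) = { {}, {γ}, {δ}, {α, β}, {γ, δ}, {α, β, γ}, {α, β, δ}, X }

Working:
Take S₀ = 𝒞 ∪ {∅, X} = { {}, {γ}, {δ}, {α, β}, X }.
Pass 1. New:
  {γ, δ}  = {α, β}ᶜ
  {α, β, γ}  = {δ}ᶜ
  {α, β, δ}  = {γ}ᶜ
  |family| = 8
Pass 2: closed — nothing new.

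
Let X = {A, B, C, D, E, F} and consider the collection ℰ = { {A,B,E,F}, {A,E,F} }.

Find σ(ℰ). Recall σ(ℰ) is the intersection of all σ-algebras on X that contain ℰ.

Answer: σ(ℰ) = { {}, {B}, {C,D}, {A,E,F}, {B,C,D}, {A,B,E,F}, {A,C,D,E,F}, X }

Derivation:
Take S₀ = ℰ ∪ {∅, X} = { {}, {A,E,F}, {A,B,E,F}, X }.
Step 1 (2 new):
  {C,D}  = complement {A,B,E,F}
  {B,C,D}  = complement {A,E,F}
  |family| = 6
Step 2: +1 →
  {A,C,D,E,F}  = {C,D} ∪ {A,E,F}
  |family| = 7
Step 3 adds 1:
  {B}  = complement {A,C,D,E,F}
  |family| = 8
Step 4: no new sets; the family is a σ-algebra.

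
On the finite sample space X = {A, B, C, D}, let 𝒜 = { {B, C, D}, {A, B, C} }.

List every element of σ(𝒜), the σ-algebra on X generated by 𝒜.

σ(𝒜) = { ∅, {A}, {D}, {A, D}, {B, C}, {A, B, C}, {B, C, D}, X }

Derivation:
Seed the family with 𝒜 together with ∅ and X: { ∅, {A, B, C}, {B, C, D}, X }.
Pass 1 (2 new):
  {A}  = complement {B, C, D}
  {D}  = complement {A, B, C}
  [6 total]
Pass 2 (1 new):
  {A, D}  = {D} ∪ {A}
  [7 total]
Pass 3 adds 1:
  {B, C}  = complement {A, D}
  [8 total]
After Pass 4 the family is unchanged; done.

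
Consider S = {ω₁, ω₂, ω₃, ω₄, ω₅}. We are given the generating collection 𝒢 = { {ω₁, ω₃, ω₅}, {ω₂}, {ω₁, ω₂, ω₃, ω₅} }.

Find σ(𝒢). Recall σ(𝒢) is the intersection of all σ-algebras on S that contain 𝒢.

Start: 𝒢 ∪ {∅, S} = { {}, {ω₂}, {ω₁, ω₃, ω₅}, {ω₁, ω₂, ω₃, ω₅}, S }.
Pass 1 (3 new):
  {ω₄}  = {ω₁, ω₂, ω₃, ω₅}ᶜ
  {ω₂, ω₄}  = {ω₁, ω₃, ω₅}ᶜ
  {ω₁, ω₃, ω₄, ω₅}  = {ω₂}ᶜ
  (now 8)
Pass 2: no new sets; the family is a σ-algebra.

Hence σ(𝒢) has 8 members: { {}, {ω₂}, {ω₄}, {ω₂, ω₄}, {ω₁, ω₃, ω₅}, {ω₁, ω₂, ω₃, ω₅}, {ω₁, ω₃, ω₄, ω₅}, S }.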